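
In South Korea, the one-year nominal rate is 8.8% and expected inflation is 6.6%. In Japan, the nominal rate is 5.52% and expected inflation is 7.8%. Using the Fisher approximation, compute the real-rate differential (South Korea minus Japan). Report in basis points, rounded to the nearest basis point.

South Korea: 8.8% − 6.6% = 2.200%
Japan: 5.52% − 7.8% = -2.280%
Differential = 4.480% → 448 basis points.

448 basis points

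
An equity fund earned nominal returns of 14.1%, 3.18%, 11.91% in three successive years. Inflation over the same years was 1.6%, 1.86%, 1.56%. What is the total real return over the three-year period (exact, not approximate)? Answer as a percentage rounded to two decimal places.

Nominal growth factor = 1.1410 × 1.0318 × 1.1191 = 1.317498
Price-level growth factor = 1.0160 × 1.0186 × 1.0156 = 1.051042
Real growth factor = 1.317498 / 1.051042 = 1.253516
Total real return = 1.253516 − 1 → 25.35%.

25.35%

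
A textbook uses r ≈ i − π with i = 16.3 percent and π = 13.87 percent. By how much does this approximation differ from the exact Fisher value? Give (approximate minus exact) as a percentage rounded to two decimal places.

0.30%

Approximate: r ≈ 16.300% − 13.870% = 2.4300%
Exact: (1 + 0.1630)/(1 + 0.1387) − 1 = 2.1340%
Error = 2.4300% − 2.1340% = 0.2960% → 0.30%.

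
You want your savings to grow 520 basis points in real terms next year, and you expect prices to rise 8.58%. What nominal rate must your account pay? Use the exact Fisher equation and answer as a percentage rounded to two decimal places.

14.23%

(1 + i) = (1 + r)(1 + π) = 1.05200 × 1.08580 = 1.1422616
i = 1.1422616 − 1, so the required nominal rate is 14.23%.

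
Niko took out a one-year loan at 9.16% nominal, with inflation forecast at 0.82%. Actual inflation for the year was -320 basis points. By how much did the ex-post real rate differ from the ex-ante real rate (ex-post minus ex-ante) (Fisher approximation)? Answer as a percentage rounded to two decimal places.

Ex-ante: 9.16% − 0.82% = 8.340%
Ex-post: 9.16% − (-3.2%) = 12.360%
Difference (ex-post − ex-ante) = 4.0200% → 4.02%.

4.02%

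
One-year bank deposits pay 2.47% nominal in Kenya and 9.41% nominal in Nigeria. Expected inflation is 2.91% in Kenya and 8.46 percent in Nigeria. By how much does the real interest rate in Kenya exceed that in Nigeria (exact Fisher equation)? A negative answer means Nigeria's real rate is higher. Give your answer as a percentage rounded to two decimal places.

-1.30%

Kenya: (1 + 0.0247)/(1 + 0.0291) − 1 = -0.4276%
Nigeria: (1 + 0.0941)/(1 + 0.0846) − 1 = 0.8759%
Differential = -0.4276% − 0.8759% = -1.3035% → -1.30%.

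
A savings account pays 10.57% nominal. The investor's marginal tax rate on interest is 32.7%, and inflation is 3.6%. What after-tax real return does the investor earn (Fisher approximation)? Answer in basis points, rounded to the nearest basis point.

351 basis points

After-tax nominal return = 10.57% × (1 − 0.327) = 7.11361%.
r ≈ 7.11361% − 3.6% → 351 basis points.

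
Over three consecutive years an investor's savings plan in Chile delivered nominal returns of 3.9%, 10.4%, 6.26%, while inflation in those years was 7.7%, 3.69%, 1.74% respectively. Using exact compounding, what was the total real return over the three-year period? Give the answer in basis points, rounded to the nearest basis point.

728 basis points

Compound the nominal returns: 1.0390 × 1.1040 × 1.0626 = 1.218862.
Compound inflation: 1.0770 × 1.0369 × 1.0174 = 1.136173.
Deflate: 1.218862 / 1.136173 = 1.072779.
Total real return = 1.072779 − 1 → 728 basis points.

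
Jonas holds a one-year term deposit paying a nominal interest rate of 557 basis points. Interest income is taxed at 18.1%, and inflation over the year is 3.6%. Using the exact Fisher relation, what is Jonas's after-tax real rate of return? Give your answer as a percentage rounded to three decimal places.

0.928%

After-tax nominal return = 5.57% × (1 − 0.181) = 4.56183%.
1 + r = 1.0456183 / 1.03600 = 1.009284
After-tax real rate = 1.009284 − 1 → 0.928%.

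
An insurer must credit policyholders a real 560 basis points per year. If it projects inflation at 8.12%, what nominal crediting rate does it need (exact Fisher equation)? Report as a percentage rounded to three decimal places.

(1 + i) = (1 + r)(1 + π) = 1.05600 × 1.08120 = 1.1417472
i = 1.1417472 − 1, so the required nominal rate is 14.175%.

14.175%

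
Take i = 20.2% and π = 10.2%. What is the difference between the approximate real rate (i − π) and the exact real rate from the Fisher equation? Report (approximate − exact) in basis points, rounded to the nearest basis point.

93 basis points

Approximate: r ≈ 20.200% − 10.200% = 10.0000%
Exact: (1 + 0.2020)/(1 + 0.1020) − 1 = 9.0744%
Error = 10.0000% − 9.0744% = 0.9256% → 93 basis points.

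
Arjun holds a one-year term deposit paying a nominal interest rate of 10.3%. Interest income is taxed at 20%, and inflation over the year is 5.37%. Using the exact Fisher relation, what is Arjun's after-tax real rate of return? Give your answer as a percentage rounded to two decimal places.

2.72%

After-tax nominal return = 10.3% × (1 − 0.2) = 8.2400%.
1 + r = 1.08240 / 1.05370 = 1.027237
After-tax real rate = 1.027237 − 1 → 2.72%.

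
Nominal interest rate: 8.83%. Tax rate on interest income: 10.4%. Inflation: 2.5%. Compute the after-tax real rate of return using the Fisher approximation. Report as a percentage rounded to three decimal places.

5.412%

After-tax nominal return = 8.83% × (1 − 0.104) = 7.91168%.
r ≈ 7.91168% − 2.5% → 5.412%.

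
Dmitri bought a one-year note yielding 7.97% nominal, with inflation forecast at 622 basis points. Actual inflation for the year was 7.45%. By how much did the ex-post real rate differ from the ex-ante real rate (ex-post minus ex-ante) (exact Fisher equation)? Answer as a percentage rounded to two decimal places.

-1.16%

Ex-ante: (1 + 0.0797)/(1 + 0.0622) − 1 = 1.6475%
Ex-post: (1 + 0.0797)/(1 + 0.0745) − 1 = 0.4839%
Difference (ex-post − ex-ante) = -1.1636% → -1.16%.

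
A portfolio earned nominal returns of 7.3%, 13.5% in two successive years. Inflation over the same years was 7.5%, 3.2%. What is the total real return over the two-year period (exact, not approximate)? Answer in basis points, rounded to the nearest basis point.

978 basis points

Compound the nominal returns: 1.0730 × 1.1350 = 1.217855.
Compound inflation: 1.0750 × 1.0320 = 1.109400.
Deflate: 1.217855 / 1.109400 = 1.097760.
Total real return = 1.097760 − 1 → 978 basis points.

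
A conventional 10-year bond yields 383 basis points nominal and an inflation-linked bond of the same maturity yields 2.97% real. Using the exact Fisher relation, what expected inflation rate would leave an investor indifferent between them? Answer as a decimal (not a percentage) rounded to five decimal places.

(1 + π) = (1 + i)/(1 + r) = 1.03830 / 1.02970 = 1.008352
Break-even inflation = 1.008352 − 1 → 0.00835.

0.00835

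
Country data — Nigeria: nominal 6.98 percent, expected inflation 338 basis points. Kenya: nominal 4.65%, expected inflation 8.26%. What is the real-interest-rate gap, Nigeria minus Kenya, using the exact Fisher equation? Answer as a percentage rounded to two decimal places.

Nigeria: (1 + 0.0698)/(1 + 0.0338) − 1 = 3.4823%
Kenya: (1 + 0.0465)/(1 + 0.0826) − 1 = -3.3346%
Differential = 3.4823% − (-3.3346%) = 6.8169% → 6.82%.

6.82%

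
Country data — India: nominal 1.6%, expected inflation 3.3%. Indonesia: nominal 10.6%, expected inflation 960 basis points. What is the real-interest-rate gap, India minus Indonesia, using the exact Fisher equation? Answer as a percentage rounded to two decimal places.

India: (1 + 0.0160)/(1 + 0.0330) − 1 = -1.6457%
Indonesia: (1 + 0.1060)/(1 + 0.0960) − 1 = 0.9124%
Differential = -1.6457% − 0.9124% = -2.5581% → -2.56%.

-2.56%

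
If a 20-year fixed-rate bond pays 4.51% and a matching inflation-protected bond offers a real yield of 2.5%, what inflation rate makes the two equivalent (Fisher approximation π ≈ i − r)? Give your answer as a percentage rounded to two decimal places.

2.01%

π ≈ i − r = 4.51% − 2.5% → 2.01%.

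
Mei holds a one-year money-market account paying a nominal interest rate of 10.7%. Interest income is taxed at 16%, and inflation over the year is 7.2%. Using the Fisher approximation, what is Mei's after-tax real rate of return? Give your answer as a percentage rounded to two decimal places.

After-tax nominal return = 10.7% × (1 − 0.16) = 8.9880%.
r ≈ 8.9880% − 7.2% → 1.79%.

1.79%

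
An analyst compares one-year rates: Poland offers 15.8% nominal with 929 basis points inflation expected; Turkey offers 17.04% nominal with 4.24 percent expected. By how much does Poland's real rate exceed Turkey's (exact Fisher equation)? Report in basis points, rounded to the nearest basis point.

-632 basis points

Poland: (1 + 0.1580)/(1 + 0.0929) − 1 = 5.9566%
Turkey: (1 + 0.1704)/(1 + 0.0424) − 1 = 12.2794%
Differential = 5.9566% − 12.2794% = -6.3227% → -632 basis points.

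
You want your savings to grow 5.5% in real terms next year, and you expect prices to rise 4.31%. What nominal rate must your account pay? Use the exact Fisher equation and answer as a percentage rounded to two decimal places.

10.05%

(1 + i) = (1 + r)(1 + π) = 1.05500 × 1.04310 = 1.1004705
i = 1.1004705 − 1, so the required nominal rate is 10.05%.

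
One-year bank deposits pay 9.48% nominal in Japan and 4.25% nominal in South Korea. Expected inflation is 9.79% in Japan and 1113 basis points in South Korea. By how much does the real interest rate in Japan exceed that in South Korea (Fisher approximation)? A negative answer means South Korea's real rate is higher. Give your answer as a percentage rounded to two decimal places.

Japan: 9.48% − 9.79% = -0.310%
South Korea: 4.25% − 11.13% = -6.880%
Differential = 6.570% → 6.57%.

6.57%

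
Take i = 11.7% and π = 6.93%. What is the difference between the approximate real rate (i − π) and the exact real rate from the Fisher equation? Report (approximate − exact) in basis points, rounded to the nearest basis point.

Approximate: r ≈ 11.700% − 6.930% = 4.7700%
Exact: (1 + 0.1170)/(1 + 0.0693) − 1 = 4.4609%
Error = 4.7700% − 4.4609% = 0.3091% → 31 basis points.

31 basis points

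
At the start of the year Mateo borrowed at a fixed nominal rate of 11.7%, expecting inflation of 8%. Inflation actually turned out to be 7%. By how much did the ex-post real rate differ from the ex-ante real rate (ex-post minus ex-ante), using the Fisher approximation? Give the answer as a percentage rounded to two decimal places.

1.00%

Ex-ante: 11.7% − 8% = 3.700%
Ex-post: 11.7% − 7% = 4.700%
Difference (ex-post − ex-ante) = 1.0000% → 1.00%.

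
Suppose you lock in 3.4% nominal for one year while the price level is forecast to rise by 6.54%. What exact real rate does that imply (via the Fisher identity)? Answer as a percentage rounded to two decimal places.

-2.95%

By the Fisher identity, 1 + r = (1 + i)/(1 + π).
1 + r = 1.03400 / 1.06540 = 0.970528
r = 0.970528 − 1 = -2.9472%, i.e. -2.95%.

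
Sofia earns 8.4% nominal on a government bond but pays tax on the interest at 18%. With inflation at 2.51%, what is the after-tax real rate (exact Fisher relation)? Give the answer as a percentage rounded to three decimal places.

After-tax nominal return = 8.4% × (1 − 0.18) = 6.8880%.
1 + r = 1.06888 / 1.02510 = 1.042708
After-tax real rate = 1.042708 − 1 → 4.271%.

4.271%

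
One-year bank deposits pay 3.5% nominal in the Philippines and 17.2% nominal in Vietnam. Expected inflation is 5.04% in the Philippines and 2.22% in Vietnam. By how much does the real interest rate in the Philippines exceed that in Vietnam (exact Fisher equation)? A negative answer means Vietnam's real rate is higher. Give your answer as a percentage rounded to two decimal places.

The Philippines: (1 + 0.0350)/(1 + 0.0504) − 1 = -1.4661%
Vietnam: (1 + 0.1720)/(1 + 0.0222) − 1 = 14.6547%
Differential = -1.4661% − 14.6547% = -16.1208% → -16.12%.

-16.12%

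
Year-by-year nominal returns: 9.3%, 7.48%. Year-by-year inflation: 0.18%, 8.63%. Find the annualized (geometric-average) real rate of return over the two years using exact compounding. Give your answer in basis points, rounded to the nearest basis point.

Nominal growth factor = 1.0930 × 1.0748 = 1.17475640
Price-level growth factor = 1.0018 × 1.0863 = 1.08825534
Real growth factor = 1.17475640 / 1.08825534 = 1.07948600
Annualized real rate = 1.07948600^(1/2) − 1 = 3.8983% → 390 basis points.

390 basis points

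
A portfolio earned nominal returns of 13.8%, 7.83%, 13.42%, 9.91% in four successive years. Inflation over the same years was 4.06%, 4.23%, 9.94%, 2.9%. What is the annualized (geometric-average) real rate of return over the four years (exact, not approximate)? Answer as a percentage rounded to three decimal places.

5.667%

Compound the nominal returns: 1.1380 × 1.0783 × 1.1342 × 1.0991 = 1.52970863.
Compound inflation: 1.0406 × 1.0423 × 1.0994 × 1.0290 = 1.22700877.
Deflate: 1.52970863 / 1.22700877 = 1.24669739.
Annualized real rate = 1.24669739^(1/4) − 1 = 5.6672% → 5.667%.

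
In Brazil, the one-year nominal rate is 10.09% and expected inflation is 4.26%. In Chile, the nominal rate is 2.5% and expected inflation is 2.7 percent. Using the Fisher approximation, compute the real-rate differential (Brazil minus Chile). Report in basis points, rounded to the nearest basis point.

Brazil: 10.09% − 4.26% = 5.830%
Chile: 2.5% − 2.7% = -0.200%
Differential = 6.030% → 603 basis points.

603 basis points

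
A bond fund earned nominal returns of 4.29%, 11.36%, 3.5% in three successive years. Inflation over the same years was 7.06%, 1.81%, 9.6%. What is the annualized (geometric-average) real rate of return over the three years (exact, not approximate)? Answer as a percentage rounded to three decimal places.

0.206%

Compound the nominal returns: 1.0429 × 1.1136 × 1.0350 = 1.20202151.
Compound inflation: 1.0706 × 1.0181 × 1.0960 = 1.19461573.
Deflate: 1.20202151 / 1.19461573 = 1.00619930.
Annualized real rate = 1.00619930^(1/3) − 1 = 0.2062% → 0.206%.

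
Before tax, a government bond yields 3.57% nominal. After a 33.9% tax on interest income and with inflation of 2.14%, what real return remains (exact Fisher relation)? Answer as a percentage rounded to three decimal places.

After-tax nominal return = 3.57% × (1 − 0.339) = 2.35977%.
1 + r = 1.0235977 / 1.02140 = 1.002152
After-tax real rate = 1.002152 − 1 → 0.215%.

0.215%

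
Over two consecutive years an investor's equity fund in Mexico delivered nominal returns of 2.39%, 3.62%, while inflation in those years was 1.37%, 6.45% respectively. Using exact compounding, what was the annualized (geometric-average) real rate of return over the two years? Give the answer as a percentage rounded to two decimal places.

-0.84%

Compound the nominal returns: 1.0239 × 1.0362 = 1.06096518.
Compound inflation: 1.0137 × 1.0645 = 1.07908365.
Deflate: 1.06096518 / 1.07908365 = 0.98320939.
Annualized real rate = 0.98320939^(1/2) − 1 = -0.8431% → -0.84%.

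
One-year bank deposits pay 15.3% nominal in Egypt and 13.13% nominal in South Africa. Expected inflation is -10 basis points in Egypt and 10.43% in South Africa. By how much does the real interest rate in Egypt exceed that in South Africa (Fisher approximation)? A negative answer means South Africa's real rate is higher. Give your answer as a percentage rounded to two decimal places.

12.70%

Egypt: 15.3% − (-0.1%) = 15.400%
South Africa: 13.13% − 10.43% = 2.700%
Differential = 12.700% → 12.70%.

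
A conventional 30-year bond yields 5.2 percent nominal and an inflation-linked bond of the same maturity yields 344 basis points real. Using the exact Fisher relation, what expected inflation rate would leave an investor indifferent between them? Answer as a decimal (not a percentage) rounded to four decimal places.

0.0170

(1 + π) = (1 + i)/(1 + r) = 1.05200 / 1.03440 = 1.017015
Break-even inflation = 1.017015 − 1 → 0.0170.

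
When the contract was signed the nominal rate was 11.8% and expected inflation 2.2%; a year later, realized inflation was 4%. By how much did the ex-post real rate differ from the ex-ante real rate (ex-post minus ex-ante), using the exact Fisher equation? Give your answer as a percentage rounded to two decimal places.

Ex-ante: (1 + 0.1180)/(1 + 0.0220) − 1 = 9.3933%
Ex-post: (1 + 0.1180)/(1 + 0.0400) − 1 = 7.5000%
Difference (ex-post − ex-ante) = -1.8933% → -1.89%.

-1.89%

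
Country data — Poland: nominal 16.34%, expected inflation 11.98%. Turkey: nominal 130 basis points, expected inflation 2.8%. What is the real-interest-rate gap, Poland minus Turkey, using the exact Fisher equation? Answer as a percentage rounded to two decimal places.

Poland: (1 + 0.1634)/(1 + 0.1198) − 1 = 3.8936%
Turkey: (1 + 0.0130)/(1 + 0.0280) − 1 = -1.4591%
Differential = 3.8936% − (-1.4591%) = 5.3527% → 5.35%.

5.35%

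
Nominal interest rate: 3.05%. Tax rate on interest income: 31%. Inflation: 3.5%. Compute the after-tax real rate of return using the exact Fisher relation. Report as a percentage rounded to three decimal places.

After-tax nominal return = 3.05% × (1 − 0.31) = 2.1045%.
1 + r = 1.021045 / 1.03500 = 0.986517
After-tax real rate = 0.986517 − 1 → -1.348%.

-1.348%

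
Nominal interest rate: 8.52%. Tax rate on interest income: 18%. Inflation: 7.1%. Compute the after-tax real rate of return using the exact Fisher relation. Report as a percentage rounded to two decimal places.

-0.11%

After-tax nominal return = 8.52% × (1 − 0.18) = 6.9864%.
1 + r = 1.069864 / 1.07100 = 0.998939
After-tax real rate = 0.998939 − 1 → -0.11%.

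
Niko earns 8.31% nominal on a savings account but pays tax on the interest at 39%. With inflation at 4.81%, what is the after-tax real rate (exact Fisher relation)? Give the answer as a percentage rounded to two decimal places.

0.25%

After-tax nominal return = 8.31% × (1 − 0.39) = 5.0691%.
1 + r = 1.050691 / 1.04810 = 1.002472
After-tax real rate = 1.002472 − 1 → 0.25%.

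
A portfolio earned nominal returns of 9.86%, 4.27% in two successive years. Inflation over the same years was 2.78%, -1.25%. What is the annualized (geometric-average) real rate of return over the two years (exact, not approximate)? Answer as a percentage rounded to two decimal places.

Compound the nominal returns: 1.0986 × 1.0427 = 1.14551022.
Compound inflation: 1.0278 × 0.9875 = 1.01495250.
Deflate: 1.14551022 / 1.01495250 = 1.12863432.
Annualized real rate = 1.12863432^(1/2) − 1 = 6.2372% → 6.24%.

6.24%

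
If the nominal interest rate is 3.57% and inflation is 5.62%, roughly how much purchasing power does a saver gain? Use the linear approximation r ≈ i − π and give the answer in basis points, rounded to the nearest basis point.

r ≈ i − π = 3.57% − 5.62% = -205 basis points.

-205 basis points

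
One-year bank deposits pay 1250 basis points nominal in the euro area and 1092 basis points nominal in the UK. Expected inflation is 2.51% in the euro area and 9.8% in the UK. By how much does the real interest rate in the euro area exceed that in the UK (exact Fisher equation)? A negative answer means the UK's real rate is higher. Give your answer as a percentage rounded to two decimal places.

The euro area: (1 + 0.1250)/(1 + 0.0251) − 1 = 9.7454%
The UK: (1 + 0.1092)/(1 + 0.0980) − 1 = 1.0200%
Differential = 9.7454% − 1.0200% = 8.7254% → 8.73%.

8.73%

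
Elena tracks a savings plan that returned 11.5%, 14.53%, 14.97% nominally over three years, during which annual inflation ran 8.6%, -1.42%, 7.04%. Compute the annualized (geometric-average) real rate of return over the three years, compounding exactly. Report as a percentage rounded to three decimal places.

8.610%

Compound the nominal returns: 1.1150 × 1.1453 × 1.1497 = 1.46817782.
Compound inflation: 1.0860 × 0.9858 × 1.0704 = 1.14594755.
Deflate: 1.46817782 / 1.14594755 = 1.28119112.
Annualized real rate = 1.28119112^(1/3) − 1 = 8.6104% → 8.610%.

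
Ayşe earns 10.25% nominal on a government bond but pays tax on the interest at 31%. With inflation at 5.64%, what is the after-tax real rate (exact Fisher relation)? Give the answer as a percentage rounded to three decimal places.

1.356%

After-tax nominal return = 10.25% × (1 − 0.31) = 7.0725%.
1 + r = 1.070725 / 1.05640 = 1.013560
After-tax real rate = 1.013560 − 1 → 1.356%.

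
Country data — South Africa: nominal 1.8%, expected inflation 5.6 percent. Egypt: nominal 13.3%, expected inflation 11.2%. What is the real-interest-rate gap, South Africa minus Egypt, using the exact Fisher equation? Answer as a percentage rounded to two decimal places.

South Africa: (1 + 0.0180)/(1 + 0.0560) − 1 = -3.5985%
Egypt: (1 + 0.1330)/(1 + 0.1120) − 1 = 1.8885%
Differential = -3.5985% − 1.8885% = -5.4870% → -5.49%.

-5.49%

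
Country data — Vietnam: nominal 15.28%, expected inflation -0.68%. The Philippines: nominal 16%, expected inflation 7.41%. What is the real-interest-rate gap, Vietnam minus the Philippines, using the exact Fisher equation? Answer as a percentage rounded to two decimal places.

8.07%

Vietnam: (1 + 0.1528)/(1 − 0.0068) − 1 = 16.0693%
The Philippines: (1 + 0.1600)/(1 + 0.0741) − 1 = 7.9974%
Differential = 16.0693% − 7.9974% = 8.0719% → 8.07%.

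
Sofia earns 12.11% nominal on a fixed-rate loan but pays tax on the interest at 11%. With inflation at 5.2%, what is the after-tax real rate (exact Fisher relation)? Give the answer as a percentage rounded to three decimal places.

After-tax nominal return = 12.11% × (1 − 0.11) = 10.7779%.
1 + r = 1.107779 / 1.05200 = 1.053022
After-tax real rate = 1.053022 − 1 → 5.302%.

5.302%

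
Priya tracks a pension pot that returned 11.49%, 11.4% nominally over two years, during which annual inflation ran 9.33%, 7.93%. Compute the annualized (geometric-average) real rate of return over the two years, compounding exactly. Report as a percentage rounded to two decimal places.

Compound the nominal returns: 1.1149 × 1.1140 = 1.24199860.
Compound inflation: 1.0933 × 1.0793 = 1.17999869.
Deflate: 1.24199860 / 1.17999869 = 1.05254235.
Annualized real rate = 1.05254235^(1/2) − 1 = 2.5935% → 2.59%.

2.59%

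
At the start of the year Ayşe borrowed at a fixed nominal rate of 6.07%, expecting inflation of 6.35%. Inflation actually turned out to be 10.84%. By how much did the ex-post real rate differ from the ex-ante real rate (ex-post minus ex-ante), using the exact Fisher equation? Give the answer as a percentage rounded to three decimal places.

Ex-ante: (1 + 0.0607)/(1 + 0.0635) − 1 = -0.2633%
Ex-post: (1 + 0.0607)/(1 + 0.1084) − 1 = -4.3035%
Difference (ex-post − ex-ante) = -4.0402% → -4.040%.

-4.040%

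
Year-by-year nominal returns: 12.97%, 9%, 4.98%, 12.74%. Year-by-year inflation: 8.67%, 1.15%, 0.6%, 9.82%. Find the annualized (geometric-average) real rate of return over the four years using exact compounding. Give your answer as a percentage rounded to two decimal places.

Nominal growth factor = 1.1297 × 1.0900 × 1.0498 × 1.1274 = 1.45738477
Price-level growth factor = 1.0867 × 1.0115 × 1.0060 × 1.0982 = 1.21438103
Real growth factor = 1.45738477 / 1.21438103 = 1.20010502
Annualized real rate = 1.20010502^(1/4) − 1 = 4.6658% → 4.67%.

4.67%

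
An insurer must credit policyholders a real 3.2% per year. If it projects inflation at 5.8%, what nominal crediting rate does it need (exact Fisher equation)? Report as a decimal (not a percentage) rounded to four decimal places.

0.0919

(1 + i) = (1 + r)(1 + π) = 1.03200 × 1.05800 = 1.091856
i = 1.091856 − 1, so the required nominal rate is 0.0919.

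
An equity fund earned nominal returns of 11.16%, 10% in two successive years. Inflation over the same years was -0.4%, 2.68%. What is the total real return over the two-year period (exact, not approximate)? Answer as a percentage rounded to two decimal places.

19.56%

Nominal growth factor = 1.1116 × 1.1000 = 1.222760
Price-level growth factor = 0.9960 × 1.0268 = 1.022693
Real growth factor = 1.222760 / 1.022693 = 1.195628
Total real return = 1.195628 − 1 → 19.56%.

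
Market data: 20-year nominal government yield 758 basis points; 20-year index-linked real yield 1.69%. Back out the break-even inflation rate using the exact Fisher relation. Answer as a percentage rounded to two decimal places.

(1 + π) = (1 + i)/(1 + r) = 1.07580 / 1.01690 = 1.057921
Break-even inflation = 1.057921 − 1 → 5.79%.

5.79%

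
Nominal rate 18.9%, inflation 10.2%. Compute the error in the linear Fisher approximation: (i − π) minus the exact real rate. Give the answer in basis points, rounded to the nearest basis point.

Approximate: r ≈ 18.900% − 10.200% = 8.7000%
Exact: (1 + 0.1890)/(1 + 0.1020) − 1 = 7.8947%
Error = 8.7000% − 7.8947% = 0.8053% → 81 basis points.

81 basis points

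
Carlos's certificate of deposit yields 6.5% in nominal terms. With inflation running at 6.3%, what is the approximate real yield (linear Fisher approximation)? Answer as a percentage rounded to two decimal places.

0.20%

r ≈ i − π = 6.5% − 6.3% = 0.20%.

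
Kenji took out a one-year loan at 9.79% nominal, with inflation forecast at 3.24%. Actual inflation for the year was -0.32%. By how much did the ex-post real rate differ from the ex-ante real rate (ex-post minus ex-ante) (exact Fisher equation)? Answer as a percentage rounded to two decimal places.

Ex-ante: (1 + 0.0979)/(1 + 0.0324) − 1 = 6.3444%
Ex-post: (1 + 0.0979)/(1 − 0.0032) − 1 = 10.1425%
Difference (ex-post − ex-ante) = 3.7980% → 3.80%.

3.80%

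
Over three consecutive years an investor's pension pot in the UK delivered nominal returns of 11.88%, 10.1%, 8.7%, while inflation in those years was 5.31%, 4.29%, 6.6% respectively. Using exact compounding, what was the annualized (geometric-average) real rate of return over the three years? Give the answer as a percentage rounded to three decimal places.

4.576%

Compound the nominal returns: 1.1188 × 1.1010 × 1.0870 = 1.33896530.
Compound inflation: 1.0531 × 1.0429 × 1.0660 = 1.17076434.
Deflate: 1.33896530 / 1.17076434 = 1.14366765.
Annualized real rate = 1.14366765^(1/3) − 1 = 4.5763% → 4.576%.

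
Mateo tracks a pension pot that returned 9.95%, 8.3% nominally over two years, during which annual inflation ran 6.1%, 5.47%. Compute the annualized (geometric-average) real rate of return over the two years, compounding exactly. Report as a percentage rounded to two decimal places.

Compound the nominal returns: 1.0995 × 1.0830 = 1.19075850.
Compound inflation: 1.0610 × 1.0547 = 1.11903670.
Deflate: 1.19075850 / 1.11903670 = 1.06409245.
Annualized real rate = 1.06409245^(1/2) − 1 = 3.1549% → 3.15%.

3.15%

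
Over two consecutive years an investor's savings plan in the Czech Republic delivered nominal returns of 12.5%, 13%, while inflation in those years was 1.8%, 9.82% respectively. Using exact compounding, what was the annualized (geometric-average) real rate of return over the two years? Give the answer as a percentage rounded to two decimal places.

6.64%

Compound the nominal returns: 1.1250 × 1.1300 = 1.27125000.
Compound inflation: 1.0180 × 1.0982 = 1.11796760.
Deflate: 1.27125000 / 1.11796760 = 1.13710809.
Annualized real rate = 1.13710809^(1/2) − 1 = 6.6353% → 6.64%.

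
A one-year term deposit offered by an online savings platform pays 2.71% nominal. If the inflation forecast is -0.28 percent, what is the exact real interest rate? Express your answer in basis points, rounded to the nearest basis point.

By the Fisher equation, 1 + r = (1 + i)/(1 + π).
1 + r = 1.02710 / 0.99720 = 1.029984
r = 1.029984 − 1 = 2.9984%, i.e. 300 basis points.

300 basis points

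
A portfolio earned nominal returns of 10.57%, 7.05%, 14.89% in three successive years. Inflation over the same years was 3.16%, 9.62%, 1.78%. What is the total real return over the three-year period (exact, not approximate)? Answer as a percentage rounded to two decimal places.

18.15%

Nominal growth factor = 1.1057 × 1.0705 × 1.1489 = 1.359898
Price-level growth factor = 1.0316 × 1.0962 × 1.0178 = 1.150969
Real growth factor = 1.359898 / 1.150969 = 1.181524
Total real return = 1.181524 − 1 → 18.15%.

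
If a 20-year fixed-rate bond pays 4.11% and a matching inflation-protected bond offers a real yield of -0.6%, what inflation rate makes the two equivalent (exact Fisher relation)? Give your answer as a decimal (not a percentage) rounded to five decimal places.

(1 + π) = (1 + i)/(1 + r) = 1.04110 / 0.99400 = 1.047384
Break-even inflation = 1.047384 − 1 → 0.04738.

0.04738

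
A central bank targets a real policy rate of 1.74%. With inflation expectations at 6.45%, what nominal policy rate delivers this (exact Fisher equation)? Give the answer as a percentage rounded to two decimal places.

8.30%

(1 + i) = (1 + r)(1 + π) = 1.01740 × 1.06450 = 1.0830223
i = 1.0830223 − 1, so the required nominal rate is 8.30%.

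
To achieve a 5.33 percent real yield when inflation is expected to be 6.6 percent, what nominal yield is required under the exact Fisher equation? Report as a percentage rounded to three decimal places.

12.282%

(1 + i) = (1 + r)(1 + π) = 1.05330 × 1.06600 = 1.1228178
i = 1.1228178 − 1, so the required nominal rate is 12.282%.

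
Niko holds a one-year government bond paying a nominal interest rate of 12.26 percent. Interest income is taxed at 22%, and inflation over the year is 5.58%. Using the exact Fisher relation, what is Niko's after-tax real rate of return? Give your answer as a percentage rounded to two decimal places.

After-tax nominal return = 12.26% × (1 − 0.22) = 9.5628%.
1 + r = 1.095628 / 1.05580 = 1.037723
After-tax real rate = 1.037723 − 1 → 3.77%.

3.77%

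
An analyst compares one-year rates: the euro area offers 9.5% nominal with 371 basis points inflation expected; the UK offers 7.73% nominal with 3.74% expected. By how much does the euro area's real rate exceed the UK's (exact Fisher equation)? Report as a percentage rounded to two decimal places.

1.74%

The euro area: (1 + 0.0950)/(1 + 0.0371) − 1 = 5.5829%
The UK: (1 + 0.0773)/(1 + 0.0374) − 1 = 3.8462%
Differential = 5.5829% − 3.8462% = 1.7367% → 1.74%.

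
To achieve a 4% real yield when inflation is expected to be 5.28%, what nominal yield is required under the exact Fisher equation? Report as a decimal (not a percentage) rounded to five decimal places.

0.09491

(1 + i) = (1 + r)(1 + π) = 1.04000 × 1.05280 = 1.094912
i = 1.094912 − 1, so the required nominal rate is 0.09491.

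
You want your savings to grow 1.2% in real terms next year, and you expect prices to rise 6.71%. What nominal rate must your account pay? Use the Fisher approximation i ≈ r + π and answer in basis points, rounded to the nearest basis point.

791 basis points

i ≈ r + π = 1.2% + 6.71% = 791 basis points.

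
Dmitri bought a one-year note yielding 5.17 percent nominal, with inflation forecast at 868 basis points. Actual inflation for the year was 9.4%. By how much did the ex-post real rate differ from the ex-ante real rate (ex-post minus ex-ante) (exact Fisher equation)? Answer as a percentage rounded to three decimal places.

Ex-ante: (1 + 0.0517)/(1 + 0.0868) − 1 = -3.2297%
Ex-post: (1 + 0.0517)/(1 + 0.0940) − 1 = -3.8665%
Difference (ex-post − ex-ante) = -0.6369% → -0.637%.

-0.637%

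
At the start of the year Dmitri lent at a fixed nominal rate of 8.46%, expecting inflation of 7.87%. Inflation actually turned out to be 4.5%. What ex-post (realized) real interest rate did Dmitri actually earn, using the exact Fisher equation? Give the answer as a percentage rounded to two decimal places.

3.79%

Ex-post: (1 + 0.0846)/(1 + 0.0450) − 1 = 3.7895%
So the realized real rate is 3.79%.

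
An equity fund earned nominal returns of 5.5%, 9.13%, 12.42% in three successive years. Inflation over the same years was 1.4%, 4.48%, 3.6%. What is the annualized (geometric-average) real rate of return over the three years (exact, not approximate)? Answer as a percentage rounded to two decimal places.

5.65%

Compound the nominal returns: 1.0550 × 1.0913 × 1.1242 = 1.29431563.
Compound inflation: 1.0140 × 1.0448 × 1.0360 = 1.09756658.
Deflate: 1.29431563 / 1.09756658 = 1.17925933.
Annualized real rate = 1.17925933^(1/3) − 1 = 5.6501% → 5.65%.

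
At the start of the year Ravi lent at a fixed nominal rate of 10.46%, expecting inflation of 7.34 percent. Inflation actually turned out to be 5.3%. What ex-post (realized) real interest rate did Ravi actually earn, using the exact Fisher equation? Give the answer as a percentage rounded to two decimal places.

4.90%

Ex-post: (1 + 0.1046)/(1 + 0.0530) − 1 = 4.9003%
So the realized real rate is 4.90%.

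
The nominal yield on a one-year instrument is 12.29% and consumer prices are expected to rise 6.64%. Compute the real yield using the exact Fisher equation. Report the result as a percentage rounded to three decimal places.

5.298%

By the Fisher identity, 1 + r = (1 + i)/(1 + π).
1 + r = 1.12290 / 1.06640 = 1.052982
r = 1.052982 − 1 = 5.2982%, i.e. 5.298%.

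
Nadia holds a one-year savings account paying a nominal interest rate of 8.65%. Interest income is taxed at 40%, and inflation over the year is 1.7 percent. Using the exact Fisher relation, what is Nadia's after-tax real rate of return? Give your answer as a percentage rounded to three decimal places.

3.432%

After-tax nominal return = 8.65% × (1 − 0.4) = 5.1900%.
1 + r = 1.05190 / 1.01700 = 1.034317
After-tax real rate = 1.034317 − 1 → 3.432%.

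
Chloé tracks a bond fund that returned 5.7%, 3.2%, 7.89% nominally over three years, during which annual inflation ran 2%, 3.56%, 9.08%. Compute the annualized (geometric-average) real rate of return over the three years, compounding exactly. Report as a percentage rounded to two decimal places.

Compound the nominal returns: 1.0570 × 1.0320 × 1.0789 = 1.17689001.
Compound inflation: 1.0200 × 1.0356 × 1.0908 = 1.15222513.
Deflate: 1.17689001 / 1.15222513 = 1.02140631.
Annualized real rate = 1.02140631^(1/3) − 1 = 0.7085% → 0.71%.

0.71%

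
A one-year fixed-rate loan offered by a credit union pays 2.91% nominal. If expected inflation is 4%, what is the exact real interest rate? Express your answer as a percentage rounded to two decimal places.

-1.05%

1 + r = 1.02910 / 1.04000 = 0.989519
r = 0.989519 − 1 = -1.0481%, i.e. -1.05%.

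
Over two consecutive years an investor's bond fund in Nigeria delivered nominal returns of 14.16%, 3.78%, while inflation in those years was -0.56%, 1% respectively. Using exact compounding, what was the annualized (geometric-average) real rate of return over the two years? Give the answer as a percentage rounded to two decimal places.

Compound the nominal returns: 1.1416 × 1.0378 = 1.18475248.
Compound inflation: 0.9944 × 1.0100 = 1.00434400.
Deflate: 1.18475248 / 1.00434400 = 1.17962818.
Annualized real rate = 1.17962818^(1/2) − 1 = 8.6107% → 8.61%.

8.61%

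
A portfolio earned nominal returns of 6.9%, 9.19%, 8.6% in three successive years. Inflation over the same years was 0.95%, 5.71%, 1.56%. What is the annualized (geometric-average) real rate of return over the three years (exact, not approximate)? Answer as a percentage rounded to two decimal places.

5.36%

Compound the nominal returns: 1.0690 × 1.0919 × 1.0860 = 1.26762383.
Compound inflation: 1.0095 × 1.0571 × 1.0156 = 1.08378987.
Deflate: 1.26762383 / 1.08378987 = 1.16962141.
Annualized real rate = 1.16962141^(1/3) − 1 = 5.3615% → 5.36%.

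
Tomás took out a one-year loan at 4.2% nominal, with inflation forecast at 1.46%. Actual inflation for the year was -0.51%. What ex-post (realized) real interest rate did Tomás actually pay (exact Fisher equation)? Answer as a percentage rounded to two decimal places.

Ex-post: (1 + 0.0420)/(1 − 0.0051) − 1 = 4.7341%
So the realized real rate is 4.73%.

4.73%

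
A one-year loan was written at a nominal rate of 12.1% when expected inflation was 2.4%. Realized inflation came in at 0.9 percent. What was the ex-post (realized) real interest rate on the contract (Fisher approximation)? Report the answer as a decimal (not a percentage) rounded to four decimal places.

0.1120

Ex-post: 12.1% − 0.9% = 11.200%
So the realized real rate is 0.1120.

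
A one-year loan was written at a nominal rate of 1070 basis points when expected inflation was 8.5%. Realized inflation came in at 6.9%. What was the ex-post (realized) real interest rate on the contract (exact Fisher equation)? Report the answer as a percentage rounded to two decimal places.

3.55%

Ex-post: (1 + 0.1070)/(1 + 0.0690) − 1 = 3.5547%
So the realized real rate is 3.55%.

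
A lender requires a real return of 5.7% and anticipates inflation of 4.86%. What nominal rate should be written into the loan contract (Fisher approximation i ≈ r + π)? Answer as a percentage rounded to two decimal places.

i ≈ r + π = 5.7% + 4.86% = 10.56%.

10.56%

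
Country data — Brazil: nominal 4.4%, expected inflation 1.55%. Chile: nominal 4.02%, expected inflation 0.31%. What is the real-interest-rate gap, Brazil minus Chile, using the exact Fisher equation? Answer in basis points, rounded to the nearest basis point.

Brazil: (1 + 0.0440)/(1 + 0.0155) − 1 = 2.8065%
Chile: (1 + 0.0402)/(1 + 0.0031) − 1 = 3.6985%
Differential = 2.8065% − 3.6985% = -0.8920% → -89 basis points.

-89 basis points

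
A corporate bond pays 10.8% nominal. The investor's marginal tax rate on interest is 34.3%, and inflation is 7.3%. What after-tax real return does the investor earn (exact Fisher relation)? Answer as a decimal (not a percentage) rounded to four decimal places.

-0.0019

After-tax nominal return = 10.8% × (1 − 0.343) = 7.0956%.
1 + r = 1.070956 / 1.07300 = 0.998095
After-tax real rate = 0.998095 − 1 → -0.0019.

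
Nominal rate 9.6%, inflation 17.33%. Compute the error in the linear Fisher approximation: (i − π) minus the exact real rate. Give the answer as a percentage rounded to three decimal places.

Approximate: r ≈ 9.600% − 17.330% = -7.7300%
Exact: (1 + 0.0960)/(1 + 0.1733) − 1 = -6.5883%
Error = -7.7300% − (-6.5883%) = -1.1417% → -1.142%.

-1.142%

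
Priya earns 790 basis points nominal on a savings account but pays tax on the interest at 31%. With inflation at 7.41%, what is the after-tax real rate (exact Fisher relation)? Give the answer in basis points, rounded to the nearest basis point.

After-tax nominal return = 7.9% × (1 − 0.31) = 5.4510%.
1 + r = 1.05451 / 1.07410 = 0.981761
After-tax real rate = 0.981761 − 1 → -182 basis points.

-182 basis points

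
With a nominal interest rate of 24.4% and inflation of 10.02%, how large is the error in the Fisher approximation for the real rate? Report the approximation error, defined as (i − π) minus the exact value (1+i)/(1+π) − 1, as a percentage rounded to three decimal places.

Approximate: r ≈ 24.400% − 10.020% = 14.3800%
Exact: (1 + 0.2440)/(1 + 0.1002) − 1 = 13.0704%
Error = 14.3800% − 13.0704% = 1.3096% → 1.310%.

1.310%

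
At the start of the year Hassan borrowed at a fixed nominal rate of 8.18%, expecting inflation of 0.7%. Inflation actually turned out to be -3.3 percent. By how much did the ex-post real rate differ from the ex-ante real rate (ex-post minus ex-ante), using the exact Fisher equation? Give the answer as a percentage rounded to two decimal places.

Ex-ante: (1 + 0.0818)/(1 + 0.0070) − 1 = 7.4280%
Ex-post: (1 + 0.0818)/(1 − 0.0330) − 1 = 11.8718%
Difference (ex-post − ex-ante) = 4.4438% → 4.44%.

4.44%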